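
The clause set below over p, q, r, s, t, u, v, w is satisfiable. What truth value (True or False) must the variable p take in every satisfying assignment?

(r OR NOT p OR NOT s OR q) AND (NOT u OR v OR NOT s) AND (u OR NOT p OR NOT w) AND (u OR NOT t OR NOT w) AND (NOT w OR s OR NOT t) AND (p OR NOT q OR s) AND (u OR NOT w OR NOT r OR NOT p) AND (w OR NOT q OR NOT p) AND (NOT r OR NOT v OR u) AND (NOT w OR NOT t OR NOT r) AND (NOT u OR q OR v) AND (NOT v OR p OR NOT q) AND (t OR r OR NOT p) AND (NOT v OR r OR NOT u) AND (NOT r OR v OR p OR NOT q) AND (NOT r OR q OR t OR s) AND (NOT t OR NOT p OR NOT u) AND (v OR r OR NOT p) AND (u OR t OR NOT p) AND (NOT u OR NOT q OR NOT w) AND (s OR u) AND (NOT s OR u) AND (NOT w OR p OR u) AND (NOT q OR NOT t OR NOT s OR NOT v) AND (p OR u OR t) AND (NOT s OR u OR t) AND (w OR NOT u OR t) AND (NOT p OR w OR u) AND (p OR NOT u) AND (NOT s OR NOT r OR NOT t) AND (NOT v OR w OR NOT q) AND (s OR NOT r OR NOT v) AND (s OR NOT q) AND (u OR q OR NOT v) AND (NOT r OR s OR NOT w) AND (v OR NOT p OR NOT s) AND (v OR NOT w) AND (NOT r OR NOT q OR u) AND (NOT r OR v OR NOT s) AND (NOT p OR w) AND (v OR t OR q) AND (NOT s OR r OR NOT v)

True

Suppose p = false.
The clause (NOT u) is unit, so u = false.
The clause (s) is unit, so s = true.
But (NOT s) is also a unit clause — contradiction.
So every satisfying assignment has p = True.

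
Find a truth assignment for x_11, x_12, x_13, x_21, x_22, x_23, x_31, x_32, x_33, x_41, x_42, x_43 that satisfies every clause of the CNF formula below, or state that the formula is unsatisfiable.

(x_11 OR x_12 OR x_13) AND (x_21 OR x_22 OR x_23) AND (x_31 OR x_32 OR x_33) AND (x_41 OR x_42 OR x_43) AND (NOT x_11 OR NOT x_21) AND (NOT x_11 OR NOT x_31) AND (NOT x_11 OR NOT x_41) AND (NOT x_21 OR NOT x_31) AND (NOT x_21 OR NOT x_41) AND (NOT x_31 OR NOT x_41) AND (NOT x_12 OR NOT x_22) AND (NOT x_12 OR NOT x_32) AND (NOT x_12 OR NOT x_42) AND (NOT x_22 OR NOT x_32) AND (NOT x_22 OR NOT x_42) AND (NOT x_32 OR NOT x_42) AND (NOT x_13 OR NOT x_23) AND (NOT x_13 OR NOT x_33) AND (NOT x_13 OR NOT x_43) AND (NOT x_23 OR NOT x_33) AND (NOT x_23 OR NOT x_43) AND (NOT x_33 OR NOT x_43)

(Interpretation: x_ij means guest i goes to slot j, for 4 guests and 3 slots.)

UNSATISFIABLE

Try x_11 = false.
Try x_12 = true.
From the singleton clause (NOT x_22), x_22 = false.
From the singleton clause (NOT x_32), x_32 = false.
From the singleton clause (NOT x_42), x_42 = false.
Try x_21 = true.
From the singleton clause (NOT x_31), x_31 = false.
From the singleton clause (x_33), x_33 = true.
From the singleton clause (NOT x_41), x_41 = false.
From the singleton clause (x_43), x_43 = true.
But (NOT x_43) is also a unit clause — contradiction.
Undo x_21 and try x_21 = false.
From the singleton clause (x_23), x_23 = true.
From the singleton clause (NOT x_13), x_13 = false.
From the singleton clause (NOT x_33), x_33 = false.
From the singleton clause (x_31), x_31 = true.
From the singleton clause (NOT x_41), x_41 = false.
From the singleton clause (x_43), x_43 = true.
But (NOT x_43) is also a unit clause — contradiction.
Neither x_21 = true nor x_21 = false works.
Undo x_12 and try x_12 = false.
From the singleton clause (x_13), x_13 = true.
From the singleton clause (NOT x_23), x_23 = false.
From the singleton clause (NOT x_33), x_33 = false.
From the singleton clause (NOT x_43), x_43 = false.
Try x_21 = true.
From the singleton clause (NOT x_31), x_31 = false.
From the singleton clause (x_32), x_32 = true.
From the singleton clause (NOT x_41), x_41 = false.
From the singleton clause (x_42), x_42 = true.
But (NOT x_42) is also a unit clause — contradiction.
Undo x_21 and try x_21 = false.
From the singleton clause (x_22), x_22 = true.
From the singleton clause (NOT x_32), x_32 = false.
From the singleton clause (x_31), x_31 = true.
From the singleton clause (NOT x_41), x_41 = false.
From the singleton clause (x_42), x_42 = true.
But (NOT x_42) is also a unit clause — contradiction.
Neither x_21 = true nor x_21 = false works.
Neither x_12 = true nor x_12 = false works.
Undo x_11 and try x_11 = true.
From the singleton clause (NOT x_21), x_21 = false.
From the singleton clause (NOT x_31), x_31 = false.
From the singleton clause (NOT x_41), x_41 = false.
Try x_22 = true.
From the singleton clause (NOT x_12), x_12 = false.
From the singleton clause (NOT x_32), x_32 = false.
From the singleton clause (x_33), x_33 = true.
From the singleton clause (NOT x_42), x_42 = false.
From the singleton clause (x_43), x_43 = true.
But (NOT x_43) is also a unit clause — contradiction.
Undo x_22 and try x_22 = false.
From the singleton clause (x_23), x_23 = true.
From the singleton clause (NOT x_13), x_13 = false.
From the singleton clause (NOT x_33), x_33 = false.
From the singleton clause (x_32), x_32 = true.
From the singleton clause (NOT x_12), x_12 = false.
From the singleton clause (NOT x_42), x_42 = false.
From the singleton clause (x_43), x_43 = true.
But (NOT x_43) is also a unit clause — contradiction.
Neither x_22 = true nor x_22 = false works.
Neither x_11 = true nor x_11 = false works.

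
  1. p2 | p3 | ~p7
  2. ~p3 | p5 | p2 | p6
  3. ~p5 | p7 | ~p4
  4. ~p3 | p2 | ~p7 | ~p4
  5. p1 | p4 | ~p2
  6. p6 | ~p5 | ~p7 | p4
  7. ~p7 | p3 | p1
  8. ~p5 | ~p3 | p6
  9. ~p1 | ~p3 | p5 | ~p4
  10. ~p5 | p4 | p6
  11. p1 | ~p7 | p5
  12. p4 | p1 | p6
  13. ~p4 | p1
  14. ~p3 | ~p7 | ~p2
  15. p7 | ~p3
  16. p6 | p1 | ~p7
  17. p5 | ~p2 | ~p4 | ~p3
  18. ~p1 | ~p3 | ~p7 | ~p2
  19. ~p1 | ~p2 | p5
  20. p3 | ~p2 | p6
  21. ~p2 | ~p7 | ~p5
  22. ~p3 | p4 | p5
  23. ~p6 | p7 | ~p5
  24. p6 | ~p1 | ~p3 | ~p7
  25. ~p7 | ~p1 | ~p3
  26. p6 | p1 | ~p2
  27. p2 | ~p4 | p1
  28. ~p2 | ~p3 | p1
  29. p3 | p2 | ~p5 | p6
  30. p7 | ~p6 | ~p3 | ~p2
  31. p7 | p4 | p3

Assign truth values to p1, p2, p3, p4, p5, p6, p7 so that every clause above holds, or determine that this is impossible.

Try p4 = 1.
Unit clause (p1) forces p1 = 1.
Try p5 = 0.
Unit clause (~p3) forces p3 = 0.
Unit clause (~p2) forces p2 = 0.
Unit clause (~p7) forces p7 = 0.
All clauses hold; p6 can take either value.

p1=1; p2=0; p3=0; p4=1; p5=0; p6=0; p7=0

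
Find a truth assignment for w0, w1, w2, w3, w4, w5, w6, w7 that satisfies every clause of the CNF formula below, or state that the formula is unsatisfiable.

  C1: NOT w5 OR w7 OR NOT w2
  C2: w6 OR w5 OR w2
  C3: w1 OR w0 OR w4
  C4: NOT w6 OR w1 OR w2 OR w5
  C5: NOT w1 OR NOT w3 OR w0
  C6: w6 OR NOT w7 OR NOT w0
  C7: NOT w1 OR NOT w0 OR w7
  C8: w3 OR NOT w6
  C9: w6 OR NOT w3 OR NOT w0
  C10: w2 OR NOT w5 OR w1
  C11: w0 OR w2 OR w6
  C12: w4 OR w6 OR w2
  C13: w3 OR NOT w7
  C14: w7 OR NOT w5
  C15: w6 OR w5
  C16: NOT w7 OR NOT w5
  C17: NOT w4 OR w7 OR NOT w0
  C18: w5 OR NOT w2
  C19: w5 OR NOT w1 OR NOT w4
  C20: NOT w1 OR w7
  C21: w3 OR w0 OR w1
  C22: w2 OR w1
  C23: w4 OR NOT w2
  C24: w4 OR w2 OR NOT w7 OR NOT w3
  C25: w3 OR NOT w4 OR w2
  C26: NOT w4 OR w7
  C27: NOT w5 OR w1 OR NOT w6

UNSATISFIABLE

Try w3 = true.
Try w1 = false.
Unit clause (w2) forces w2 = true.
Unit clause (w5) forces w5 = true.
Unit clause (w7) forces w7 = true.
But (NOT w7) is also a unit clause — contradiction.
Undo w1 and try w1 = true.
Unit clause (w0) forces w0 = true.
Unit clause (w7) forces w7 = true.
Unit clause (w6) forces w6 = true.
Unit clause (NOT w5) forces w5 = false.
Unit clause (NOT w2) forces w2 = false.
Unit clause (NOT w4) forces w4 = false.
But (w4) is also a unit clause — contradiction.
Both values of w1 lead to a conflict.
Undo w3 and try w3 = false.
Unit clause (NOT w6) forces w6 = false.
Unit clause (NOT w7) forces w7 = false.
Unit clause (NOT w5) forces w5 = false.
But (w5) is also a unit clause — contradiction.
Both values of w3 lead to a conflict.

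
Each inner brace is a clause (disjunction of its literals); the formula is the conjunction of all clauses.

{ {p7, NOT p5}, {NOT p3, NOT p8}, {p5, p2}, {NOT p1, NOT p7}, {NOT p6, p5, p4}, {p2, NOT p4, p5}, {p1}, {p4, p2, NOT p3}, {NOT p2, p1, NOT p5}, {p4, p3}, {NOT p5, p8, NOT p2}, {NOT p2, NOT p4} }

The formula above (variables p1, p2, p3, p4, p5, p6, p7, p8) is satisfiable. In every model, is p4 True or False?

False

Suppose p4 = true.
(p1) alone gives p1 = true.
(NOT p7) alone gives p7 = false.
(NOT p5) alone gives p5 = false.
(p2) alone gives p2 = true.
But (NOT p2) is also a unit clause — contradiction.
So every satisfying assignment has p4 = False.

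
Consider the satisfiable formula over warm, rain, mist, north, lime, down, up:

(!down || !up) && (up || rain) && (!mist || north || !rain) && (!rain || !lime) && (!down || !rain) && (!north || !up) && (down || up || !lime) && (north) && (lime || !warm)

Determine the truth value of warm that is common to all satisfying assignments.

False

Suppose warm = true.
The clause (north) is unit, so north = true.
The clause (!up) is unit, so up = false.
The clause (rain) is unit, so rain = true.
The clause (!lime) is unit, so lime = false.
But (lime) is also a unit clause — contradiction.
So every satisfying assignment has warm = False.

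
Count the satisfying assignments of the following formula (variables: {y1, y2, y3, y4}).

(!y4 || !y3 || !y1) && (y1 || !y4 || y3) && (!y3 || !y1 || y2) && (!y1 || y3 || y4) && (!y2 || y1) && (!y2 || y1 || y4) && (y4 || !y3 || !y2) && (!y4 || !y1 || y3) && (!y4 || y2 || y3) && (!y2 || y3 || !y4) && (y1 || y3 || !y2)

3

There are 2^4 = 16 truth assignments over (y1, y2, y3, y4).
Check each against the 11 clauses (columns in the order y1, y2, y3, y4):
  F F F F  ✓ satisfies all
  F F F T  ✗ fails (y1 || !y4 || y3)
  F F T F  ✓ satisfies all
  F F T T  ✓ satisfies all
  F T F F  ✗ fails (!y2 || y1)
  F T F T  ✗ fails (y1 || !y4 || y3)
  F T T F  ✗ fails (!y2 || y1)
  F T T T  ✗ fails (!y2 || y1)
  T F F F  ✗ fails (!y1 || y3 || y4)
  T F F T  ✗ fails (!y4 || !y1 || y3)
  T F T F  ✗ fails (!y3 || !y1 || y2)
  T F T T  ✗ fails (!y4 || !y3 || !y1)
  T T F F  ✗ fails (!y1 || y3 || y4)
  T T F T  ✗ fails (!y4 || !y1 || y3)
  T T T F  ✗ fails (y4 || !y3 || !y2)
  T T T T  ✗ fails (!y4 || !y3 || !y1)
3 of the 16 rows are models.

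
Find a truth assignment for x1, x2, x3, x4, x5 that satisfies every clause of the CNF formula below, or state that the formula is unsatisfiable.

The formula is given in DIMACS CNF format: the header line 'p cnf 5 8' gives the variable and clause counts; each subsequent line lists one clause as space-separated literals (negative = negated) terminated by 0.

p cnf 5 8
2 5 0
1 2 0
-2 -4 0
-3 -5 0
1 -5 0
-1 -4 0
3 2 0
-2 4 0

Try x2 = True.
From the singleton clause (¬x4), x4 = False.
That conflicts with the unit clause (x4).
So x2 must be the other value — set x2 = False.
From the singleton clause (x5), x5 = True.
From the singleton clause (x1), x1 = True.
From the singleton clause (¬x3), x3 = False.
That conflicts with the unit clause (x3).
Neither x2 = True nor x2 = False works.

UNSATISFIABLE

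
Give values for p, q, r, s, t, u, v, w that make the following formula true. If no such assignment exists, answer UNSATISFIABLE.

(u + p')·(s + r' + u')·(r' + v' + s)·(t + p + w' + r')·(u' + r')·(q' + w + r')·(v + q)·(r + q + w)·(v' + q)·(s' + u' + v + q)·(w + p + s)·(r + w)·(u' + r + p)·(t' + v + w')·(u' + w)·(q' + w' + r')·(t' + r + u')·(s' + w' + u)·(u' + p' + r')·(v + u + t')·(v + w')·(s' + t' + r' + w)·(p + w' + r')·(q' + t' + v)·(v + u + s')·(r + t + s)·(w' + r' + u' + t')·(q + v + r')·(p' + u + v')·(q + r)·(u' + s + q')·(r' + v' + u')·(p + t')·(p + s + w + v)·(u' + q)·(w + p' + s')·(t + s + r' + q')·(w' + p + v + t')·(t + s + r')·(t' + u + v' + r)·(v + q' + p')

p=1; q=1; r=0; s=1; t=0; u=1; v=1; w=1

Branch on u: set u = 1.
Unit clause (r') forces r = 0.
Unit clause (w) forces w = 1.
Unit clause (p) forces p = 1.
Unit clause (t') forces t = 0.
Unit clause (v) forces v = 1.
Unit clause (q) forces q = 1.
Unit clause (s) forces s = 1.
This assignment satisfies each clause.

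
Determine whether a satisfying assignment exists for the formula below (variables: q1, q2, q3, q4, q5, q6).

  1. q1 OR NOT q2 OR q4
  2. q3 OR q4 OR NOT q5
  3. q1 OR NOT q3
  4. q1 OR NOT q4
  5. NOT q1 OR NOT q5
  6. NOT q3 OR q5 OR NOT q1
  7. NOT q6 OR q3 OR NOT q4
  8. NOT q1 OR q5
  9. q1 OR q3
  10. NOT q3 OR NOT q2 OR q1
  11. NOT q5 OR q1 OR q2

Case q1 = true:
Unit clause (NOT q5) forces q5 = false.
But (q5) is also a unit clause — contradiction.
Undo q1 and try q1 = false.
Unit clause (NOT q3) forces q3 = false.
But (q3) is also a unit clause — contradiction.
Both values of q1 lead to a conflict.
No assignment satisfies every clause.

No, unsatisfiable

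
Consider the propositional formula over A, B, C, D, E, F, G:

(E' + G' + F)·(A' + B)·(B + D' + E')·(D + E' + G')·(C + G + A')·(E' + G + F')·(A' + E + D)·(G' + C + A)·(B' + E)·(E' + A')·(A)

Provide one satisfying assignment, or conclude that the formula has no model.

UNSATISFIABLE

(A) alone gives A = 1.
(B) alone gives B = 1.
(E) alone gives E = 1.
But (E') is also a unit clause — contradiction.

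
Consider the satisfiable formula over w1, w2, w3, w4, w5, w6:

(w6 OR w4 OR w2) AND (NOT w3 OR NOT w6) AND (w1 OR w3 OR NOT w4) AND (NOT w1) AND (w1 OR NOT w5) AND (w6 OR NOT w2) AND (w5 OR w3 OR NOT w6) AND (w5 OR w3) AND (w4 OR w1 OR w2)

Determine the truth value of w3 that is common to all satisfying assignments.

True

Suppose w3 = false.
Unit clause (NOT w1) forces w1 = false.
Unit clause (NOT w4) forces w4 = false.
Unit clause (NOT w5) forces w5 = false.
That conflicts with the unit clause (w5).
So every satisfying assignment has w3 = True.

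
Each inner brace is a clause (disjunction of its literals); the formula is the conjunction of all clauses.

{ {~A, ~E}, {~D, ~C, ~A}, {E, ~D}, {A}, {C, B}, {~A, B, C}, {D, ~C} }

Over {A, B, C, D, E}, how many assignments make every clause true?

There are 2^5 = 32 truth assignments over (A, B, C, D, E).
Split on C. With C = 1, the clauses containing C are satisfied and ~C drops from the rest; 0 of the 2^4 = 16 assignments to the other variables satisfy what remains.
With C = 0, by the same count on the reduced clause set, 1 assignment works.
(One model: A=T, B=T, C=F, D=F, E=F.)
Total: 0 + 1 = 1.

1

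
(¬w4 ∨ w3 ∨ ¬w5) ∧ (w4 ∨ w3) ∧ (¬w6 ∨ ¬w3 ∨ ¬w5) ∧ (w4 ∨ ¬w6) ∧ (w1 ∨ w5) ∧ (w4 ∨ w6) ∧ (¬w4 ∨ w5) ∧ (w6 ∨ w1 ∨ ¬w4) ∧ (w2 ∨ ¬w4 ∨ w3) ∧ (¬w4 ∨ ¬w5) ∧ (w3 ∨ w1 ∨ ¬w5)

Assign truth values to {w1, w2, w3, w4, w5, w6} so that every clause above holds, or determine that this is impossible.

UNSATISFIABLE

Suppose w4 = True.
(w5) alone gives w5 = True.
But (¬w5) is also a unit clause — contradiction.
Backtrack on w4: now try w4 = False.
(w3) alone gives w3 = True.
(¬w6) alone gives w6 = False.
But (w6) is also a unit clause — contradiction.
Neither w4 = True nor w4 = False works.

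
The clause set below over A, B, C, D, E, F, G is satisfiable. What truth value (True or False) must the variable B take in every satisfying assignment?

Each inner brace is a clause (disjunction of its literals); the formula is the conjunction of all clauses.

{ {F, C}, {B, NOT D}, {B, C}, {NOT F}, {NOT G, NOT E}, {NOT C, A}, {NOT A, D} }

True

Suppose B = false.
The clause (NOT D) is unit, so D = false.
The clause (C) is unit, so C = true.
The clause (NOT F) is unit, so F = false.
The clause (A) is unit, so A = true.
That conflicts with the unit clause (NOT A).
So every satisfying assignment has B = True.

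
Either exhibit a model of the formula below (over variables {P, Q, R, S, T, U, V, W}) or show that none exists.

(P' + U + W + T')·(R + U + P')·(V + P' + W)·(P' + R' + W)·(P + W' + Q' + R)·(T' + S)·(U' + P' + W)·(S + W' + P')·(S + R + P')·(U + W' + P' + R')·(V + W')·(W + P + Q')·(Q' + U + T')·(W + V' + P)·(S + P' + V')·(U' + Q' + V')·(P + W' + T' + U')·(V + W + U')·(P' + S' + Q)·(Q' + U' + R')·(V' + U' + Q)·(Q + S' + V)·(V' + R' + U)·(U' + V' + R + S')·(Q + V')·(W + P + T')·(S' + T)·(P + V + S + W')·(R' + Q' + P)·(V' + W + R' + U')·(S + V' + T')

Suppose T = 0.
(S') alone gives S = 0.
Suppose W = 0.
Suppose V = 0.
(P') alone gives P = 0.
(Q') alone gives Q = 0.
(U') alone gives U = 0.
No clause remains; R is free.

P ↦ 0,  Q ↦ 0,  R ↦ 0,  S ↦ 0,  T ↦ 0,  U ↦ 0,  V ↦ 0,  W ↦ 0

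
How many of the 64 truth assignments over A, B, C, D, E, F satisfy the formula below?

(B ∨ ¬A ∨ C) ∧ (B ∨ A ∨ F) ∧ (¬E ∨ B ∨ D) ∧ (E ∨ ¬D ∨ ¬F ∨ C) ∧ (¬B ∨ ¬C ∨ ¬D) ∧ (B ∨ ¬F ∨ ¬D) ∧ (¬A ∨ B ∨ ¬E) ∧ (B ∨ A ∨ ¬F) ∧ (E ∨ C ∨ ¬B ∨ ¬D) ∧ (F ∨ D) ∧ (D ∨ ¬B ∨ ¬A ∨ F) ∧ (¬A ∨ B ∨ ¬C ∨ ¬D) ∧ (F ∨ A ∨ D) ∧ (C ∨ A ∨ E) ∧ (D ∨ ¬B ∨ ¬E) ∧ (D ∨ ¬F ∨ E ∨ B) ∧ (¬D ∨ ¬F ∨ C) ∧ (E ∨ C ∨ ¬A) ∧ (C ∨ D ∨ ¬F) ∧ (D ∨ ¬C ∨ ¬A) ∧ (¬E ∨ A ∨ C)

There are 2^6 = 64 truth assignments over (A, B, C, D, E, F).
Split on D. With D = True, the clauses containing D are satisfied and ¬D drops from the rest; 1 of the 2^5 = 32 assignments to the other variables satisfy what remains.
With D = False, by the same count on the reduced clause set, 1 assignment works.
(One model: A=F, B=T, C=T, D=F, E=F, F=T.)
Total: 1 + 1 = 2.

2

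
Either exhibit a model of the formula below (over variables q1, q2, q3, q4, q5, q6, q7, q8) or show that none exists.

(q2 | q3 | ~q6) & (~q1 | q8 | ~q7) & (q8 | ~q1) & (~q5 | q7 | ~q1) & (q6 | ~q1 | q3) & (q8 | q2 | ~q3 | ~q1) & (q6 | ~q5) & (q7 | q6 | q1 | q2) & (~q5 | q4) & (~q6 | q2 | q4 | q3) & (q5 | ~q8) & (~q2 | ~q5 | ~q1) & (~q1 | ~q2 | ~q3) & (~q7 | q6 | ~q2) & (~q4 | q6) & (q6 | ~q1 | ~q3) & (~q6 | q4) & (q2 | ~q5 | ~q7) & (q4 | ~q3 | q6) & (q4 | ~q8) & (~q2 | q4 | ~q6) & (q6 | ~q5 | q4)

q1 ↦ 0,  q2 ↦ 1,  q3 ↦ 1,  q4 ↦ 1,  q5 ↦ 1,  q6 ↦ 1,  q7 ↦ 0,  q8 ↦ 1

Suppose q8 = 1.
From the singleton clause (q5), q5 = 1.
From the singleton clause (q6), q6 = 1.
From the singleton clause (q4), q4 = 1.
Suppose q2 = 1.
From the singleton clause (~q1), q1 = 0.
Every clause is now satisfied; q3, q7 are unconstrained.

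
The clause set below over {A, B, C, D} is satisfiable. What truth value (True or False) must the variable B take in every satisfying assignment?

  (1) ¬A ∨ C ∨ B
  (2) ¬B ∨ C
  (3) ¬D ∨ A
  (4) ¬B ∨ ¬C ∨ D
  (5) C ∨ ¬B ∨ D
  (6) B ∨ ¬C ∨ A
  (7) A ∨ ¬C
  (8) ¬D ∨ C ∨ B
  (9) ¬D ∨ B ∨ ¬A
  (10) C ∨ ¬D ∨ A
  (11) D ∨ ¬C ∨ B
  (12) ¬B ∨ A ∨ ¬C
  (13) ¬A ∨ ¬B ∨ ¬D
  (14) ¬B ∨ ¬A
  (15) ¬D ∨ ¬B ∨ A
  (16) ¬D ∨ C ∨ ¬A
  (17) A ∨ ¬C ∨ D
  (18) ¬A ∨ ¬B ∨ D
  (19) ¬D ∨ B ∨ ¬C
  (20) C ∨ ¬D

False

Suppose B = True.
The clause (C) is unit, so C = True.
The clause (D) is unit, so D = True.
The clause (A) is unit, so A = True.
Now (¬A) is unsatisfied and unit — conflict.
So every satisfying assignment has B = False.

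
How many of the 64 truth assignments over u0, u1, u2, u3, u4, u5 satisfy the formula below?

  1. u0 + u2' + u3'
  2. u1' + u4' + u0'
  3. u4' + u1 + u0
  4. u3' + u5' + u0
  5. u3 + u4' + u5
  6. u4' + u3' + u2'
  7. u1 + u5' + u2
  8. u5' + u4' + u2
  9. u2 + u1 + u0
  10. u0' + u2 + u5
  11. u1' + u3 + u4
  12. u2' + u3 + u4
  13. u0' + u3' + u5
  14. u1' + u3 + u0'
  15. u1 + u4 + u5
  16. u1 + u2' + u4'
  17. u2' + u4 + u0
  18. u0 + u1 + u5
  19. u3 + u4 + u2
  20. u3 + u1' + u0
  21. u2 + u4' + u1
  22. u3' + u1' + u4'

4

There are 2^6 = 64 truth assignments over (u0, u1, u2, u3, u4, u5).
Split on u0. With u0 = 1, the clauses containing u0 are satisfied and u0' drops from the rest; 3 of the 2^5 = 32 assignments to the other variables satisfy what remains.
With u0 = 0, by the same count on the reduced clause set, 1 assignment works.
(One model: u0=F, u1=T, u2=F, u3=T, u4=F, u5=F.)
Total: 3 + 1 = 4.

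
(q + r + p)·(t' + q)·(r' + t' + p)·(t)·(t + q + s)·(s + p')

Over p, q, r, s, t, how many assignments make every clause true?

There are 2^5 = 32 truth assignments over (p, q, r, s, t).
Split on r. With r = 1, the clauses containing r are satisfied and r' drops from the rest; 1 of the 2^4 = 16 assignments to the other variables satisfy what remains.
With r = 0, by the same count on the reduced clause set, 3 assignments work.
(One model: p=F, q=T, r=F, s=F, t=T.)
Total: 1 + 3 = 4.

4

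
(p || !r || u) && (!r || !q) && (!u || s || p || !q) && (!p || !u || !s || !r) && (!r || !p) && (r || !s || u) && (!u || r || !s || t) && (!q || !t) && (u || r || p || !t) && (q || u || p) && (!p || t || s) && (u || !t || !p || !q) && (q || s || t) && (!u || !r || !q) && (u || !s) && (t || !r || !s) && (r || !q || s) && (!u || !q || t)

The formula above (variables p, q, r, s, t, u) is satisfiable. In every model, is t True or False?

Suppose t = false.
Case r = false:
Case s = false:
(!p) alone gives p = false.
(q) alone gives q = true.
Now (!q) is unsatisfied and unit — conflict.
Undo s and try s = true.
(u) alone gives u = true.
Now (!u) is unsatisfied and unit — conflict.
Either choice for s ends in contradiction.
Undo r and try r = true.
(!q) alone gives q = false.
(!p) alone gives p = false.
(u) alone gives u = true.
(s) alone gives s = true.
Now (!s) is unsatisfied and unit — conflict.
Either choice for r ends in contradiction.
So every satisfying assignment has t = True.

True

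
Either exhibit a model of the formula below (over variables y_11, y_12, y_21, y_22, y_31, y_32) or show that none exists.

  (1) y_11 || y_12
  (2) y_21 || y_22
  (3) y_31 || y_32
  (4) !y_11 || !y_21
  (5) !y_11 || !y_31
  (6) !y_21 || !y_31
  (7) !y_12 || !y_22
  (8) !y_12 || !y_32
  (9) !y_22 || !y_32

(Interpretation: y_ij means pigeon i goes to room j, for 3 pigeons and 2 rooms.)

UNSATISFIABLE

Branch on y_11: set y_11 = true.
Unit clause (!y_21) forces y_21 = false.
Unit clause (y_22) forces y_22 = true.
Unit clause (!y_31) forces y_31 = false.
Unit clause (y_32) forces y_32 = true.
Now (!y_32) is unsatisfied and unit — conflict.
So y_11 must be the other value — set y_11 = false.
Unit clause (y_12) forces y_12 = true.
Unit clause (!y_22) forces y_22 = false.
Unit clause (y_21) forces y_21 = true.
Unit clause (!y_31) forces y_31 = false.
Unit clause (y_32) forces y_32 = true.
Now (!y_32) is unsatisfied and unit — conflict.
Neither y_11 = true nor y_11 = false works.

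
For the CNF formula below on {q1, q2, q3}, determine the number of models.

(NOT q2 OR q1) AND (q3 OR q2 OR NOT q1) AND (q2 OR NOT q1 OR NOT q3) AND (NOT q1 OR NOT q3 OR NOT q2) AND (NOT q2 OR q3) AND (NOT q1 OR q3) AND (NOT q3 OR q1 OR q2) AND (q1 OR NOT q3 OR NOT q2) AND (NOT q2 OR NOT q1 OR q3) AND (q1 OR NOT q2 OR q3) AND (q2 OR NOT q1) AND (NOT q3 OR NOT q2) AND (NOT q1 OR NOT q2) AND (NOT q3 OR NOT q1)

1

There are 2^3 = 8 truth assignments over (q1, q2, q3).
Check each against the 14 clauses (columns in the order q1, q2, q3):
  F F F  ✓ satisfies all
  F F T  ✗ fails (NOT q3 OR q1 OR q2)
  F T F  ✗ fails (NOT q2 OR q1)
  F T T  ✗ fails (NOT q2 OR q1)
  T F F  ✗ fails (q3 OR q2 OR NOT q1)
  T F T  ✗ fails (q2 OR NOT q1 OR NOT q3)
  T T F  ✗ fails (NOT q2 OR q3)
  T T T  ✗ fails (NOT q1 OR NOT q3 OR NOT q2)
1 of the 8 rows is a model.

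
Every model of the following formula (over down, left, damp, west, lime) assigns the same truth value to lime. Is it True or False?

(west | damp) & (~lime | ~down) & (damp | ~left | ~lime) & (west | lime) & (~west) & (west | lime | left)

Suppose lime = 0.
From the singleton clause (west), west = 1.
That conflicts with the unit clause (~west).
So every satisfying assignment has lime = True.

True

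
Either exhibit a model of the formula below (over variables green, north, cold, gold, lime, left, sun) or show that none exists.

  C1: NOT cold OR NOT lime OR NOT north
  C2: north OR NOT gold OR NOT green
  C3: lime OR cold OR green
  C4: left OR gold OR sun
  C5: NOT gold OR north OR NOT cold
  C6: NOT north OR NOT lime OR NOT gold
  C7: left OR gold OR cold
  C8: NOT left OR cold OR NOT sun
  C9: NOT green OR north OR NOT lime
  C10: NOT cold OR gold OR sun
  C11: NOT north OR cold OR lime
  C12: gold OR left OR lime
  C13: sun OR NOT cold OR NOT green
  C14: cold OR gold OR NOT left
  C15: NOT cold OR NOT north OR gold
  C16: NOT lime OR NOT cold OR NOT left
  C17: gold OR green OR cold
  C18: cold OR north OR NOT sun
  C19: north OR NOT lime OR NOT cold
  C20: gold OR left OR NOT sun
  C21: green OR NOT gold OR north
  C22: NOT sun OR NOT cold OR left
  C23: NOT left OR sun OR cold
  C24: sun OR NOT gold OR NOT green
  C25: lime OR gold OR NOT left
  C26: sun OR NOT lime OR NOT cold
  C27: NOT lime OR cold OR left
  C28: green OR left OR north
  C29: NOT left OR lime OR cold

Suppose cold = true.
Suppose lime = false.
Suppose gold = true.
(north) alone gives north = true.
Suppose sun = true.
(left) alone gives left = true.
All clauses hold; green can take either value.

green: true; north: true; cold: true; gold: true; lime: false; left: true; sun: true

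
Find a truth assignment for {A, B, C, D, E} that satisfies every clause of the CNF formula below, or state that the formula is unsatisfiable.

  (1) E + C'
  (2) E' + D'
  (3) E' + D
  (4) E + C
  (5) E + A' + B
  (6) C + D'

UNSATISFIABLE

Suppose E = 1.
(D') alone gives D = 0.
Now (D) is unsatisfied and unit — conflict.
That branch fails; take E = 0 instead.
(C') alone gives C = 0.
Now (C) is unsatisfied and unit — conflict.
Neither E = 1 nor E = 0 works.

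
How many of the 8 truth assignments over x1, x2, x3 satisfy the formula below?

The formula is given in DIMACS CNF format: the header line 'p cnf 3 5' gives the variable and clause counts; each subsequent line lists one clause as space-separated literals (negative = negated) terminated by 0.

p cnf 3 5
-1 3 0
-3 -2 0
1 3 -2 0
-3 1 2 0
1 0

There are 2^3 = 8 truth assignments over (x1, x2, x3).
Check each against the 5 clauses (columns in the order x1, x2, x3):
  F F F  ✗ fails (x1)
  F F T  ✗ fails (¬x3 ∨ x1 ∨ x2)
  F T F  ✗ fails (x1 ∨ x3 ∨ ¬x2)
  F T T  ✗ fails (¬x3 ∨ ¬x2)
  T F F  ✗ fails (¬x1 ∨ x3)
  T F T  ✓ satisfies all
  T T F  ✗ fails (¬x1 ∨ x3)
  T T T  ✗ fails (¬x3 ∨ ¬x2)
1 of the 8 rows is a model.

1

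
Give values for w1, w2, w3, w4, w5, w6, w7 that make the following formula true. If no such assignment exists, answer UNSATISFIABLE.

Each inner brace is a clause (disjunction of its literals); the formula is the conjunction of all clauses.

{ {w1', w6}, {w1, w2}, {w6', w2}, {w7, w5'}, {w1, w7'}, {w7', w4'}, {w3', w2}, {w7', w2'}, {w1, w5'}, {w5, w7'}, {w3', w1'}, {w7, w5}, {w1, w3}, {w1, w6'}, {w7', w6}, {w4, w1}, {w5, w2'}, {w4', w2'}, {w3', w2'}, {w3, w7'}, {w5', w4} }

Try w1 = 0.
(w2) alone gives w2 = 1.
(w7') alone gives w7 = 0.
(w5') alone gives w5 = 0.
Now (w5) is unsatisfied and unit — conflict.
Backtrack on w1: now try w1 = 1.
(w6) alone gives w6 = 1.
(w2) alone gives w2 = 1.
(w7') alone gives w7 = 0.
(w5') alone gives w5 = 0.
Now (w5) is unsatisfied and unit — conflict.
Both values of w1 lead to a conflict.

UNSATISFIABLE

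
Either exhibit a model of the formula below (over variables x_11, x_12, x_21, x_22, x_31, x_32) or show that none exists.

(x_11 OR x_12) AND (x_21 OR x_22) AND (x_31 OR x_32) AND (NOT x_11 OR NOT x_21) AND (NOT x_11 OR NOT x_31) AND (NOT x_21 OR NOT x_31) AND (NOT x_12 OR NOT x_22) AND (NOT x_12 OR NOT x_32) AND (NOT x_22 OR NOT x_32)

Try x_11 = true.
(NOT x_21) alone gives x_21 = false.
(x_22) alone gives x_22 = true.
(NOT x_31) alone gives x_31 = false.
(x_32) alone gives x_32 = true.
That conflicts with the unit clause (NOT x_32).
That branch fails; take x_11 = false instead.
(x_12) alone gives x_12 = true.
(NOT x_22) alone gives x_22 = false.
(x_21) alone gives x_21 = true.
(NOT x_31) alone gives x_31 = false.
(x_32) alone gives x_32 = true.
That conflicts with the unit clause (NOT x_32).
Both values of x_11 lead to a conflict.

UNSATISFIABLE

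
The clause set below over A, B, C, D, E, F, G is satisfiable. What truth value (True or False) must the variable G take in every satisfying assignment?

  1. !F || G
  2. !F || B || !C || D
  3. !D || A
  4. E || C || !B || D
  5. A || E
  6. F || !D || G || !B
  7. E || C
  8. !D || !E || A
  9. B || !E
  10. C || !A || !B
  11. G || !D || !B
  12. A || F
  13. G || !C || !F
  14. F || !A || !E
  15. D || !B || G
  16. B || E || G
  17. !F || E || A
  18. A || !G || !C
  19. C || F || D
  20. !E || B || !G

Suppose G = false.
Unit clause (!F) forces F = false.
Unit clause (A) forces A = true.
Unit clause (!E) forces E = false.
Unit clause (C) forces C = true.
Unit clause (B) forces B = true.
Unit clause (!D) forces D = false.
But (D) is also a unit clause — contradiction.
So every satisfying assignment has G = True.

True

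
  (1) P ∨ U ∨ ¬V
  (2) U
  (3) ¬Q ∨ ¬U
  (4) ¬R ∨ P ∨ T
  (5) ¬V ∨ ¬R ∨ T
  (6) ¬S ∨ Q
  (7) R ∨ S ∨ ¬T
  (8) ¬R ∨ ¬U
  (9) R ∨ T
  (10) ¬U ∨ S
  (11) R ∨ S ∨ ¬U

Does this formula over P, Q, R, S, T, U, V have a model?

Unit clause (U) forces U = True.
Unit clause (¬Q) forces Q = False.
Unit clause (¬S) forces S = False.
That conflicts with the unit clause (S).
No assignment satisfies every clause.

Unsatisfiable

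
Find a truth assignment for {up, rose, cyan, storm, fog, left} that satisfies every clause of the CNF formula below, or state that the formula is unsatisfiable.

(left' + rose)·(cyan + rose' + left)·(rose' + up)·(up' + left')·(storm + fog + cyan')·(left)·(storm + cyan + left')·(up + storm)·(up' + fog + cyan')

UNSATISFIABLE

Unit clause (left) forces left = 1.
Unit clause (rose) forces rose = 1.
Unit clause (up) forces up = 1.
Now (up') is unsatisfied and unit — conflict.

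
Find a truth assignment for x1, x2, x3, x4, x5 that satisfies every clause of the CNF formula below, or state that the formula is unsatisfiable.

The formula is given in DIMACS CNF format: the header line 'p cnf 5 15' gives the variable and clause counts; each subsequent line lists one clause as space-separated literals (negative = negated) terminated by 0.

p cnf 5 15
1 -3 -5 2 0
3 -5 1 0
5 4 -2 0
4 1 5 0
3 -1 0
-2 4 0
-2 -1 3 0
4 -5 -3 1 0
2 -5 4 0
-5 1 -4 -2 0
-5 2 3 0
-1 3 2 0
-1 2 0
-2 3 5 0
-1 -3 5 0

x1: False, x2: False, x3: False, x4: True, x5: False

Branch on x3: set x3 = False.
(¬x1) alone gives x1 = False.
(¬x5) alone gives x5 = False.
(x4) alone gives x4 = True.
(¬x2) alone gives x2 = False.
This assignment satisfies each clause.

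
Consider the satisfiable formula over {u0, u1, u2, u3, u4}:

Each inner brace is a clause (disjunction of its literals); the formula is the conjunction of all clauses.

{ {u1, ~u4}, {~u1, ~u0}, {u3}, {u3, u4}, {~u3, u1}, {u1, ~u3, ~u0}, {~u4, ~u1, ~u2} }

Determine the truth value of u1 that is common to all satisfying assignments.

Suppose u1 = 0.
Unit clause (~u4) forces u4 = 0.
Unit clause (u3) forces u3 = 1.
Now (~u3) is unsatisfied and unit — conflict.
So every satisfying assignment has u1 = True.

True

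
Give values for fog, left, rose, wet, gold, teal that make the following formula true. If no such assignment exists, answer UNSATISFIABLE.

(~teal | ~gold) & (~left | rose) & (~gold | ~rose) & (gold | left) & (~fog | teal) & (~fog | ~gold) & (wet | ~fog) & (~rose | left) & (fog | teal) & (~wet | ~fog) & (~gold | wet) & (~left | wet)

fog=0; left=1; rose=1; wet=1; gold=0; teal=1

Branch on teal: set teal = 1.
Unit clause (~gold) forces gold = 0.
Unit clause (left) forces left = 1.
Unit clause (rose) forces rose = 1.
Unit clause (wet) forces wet = 1.
Unit clause (~fog) forces fog = 0.
Every clause now holds.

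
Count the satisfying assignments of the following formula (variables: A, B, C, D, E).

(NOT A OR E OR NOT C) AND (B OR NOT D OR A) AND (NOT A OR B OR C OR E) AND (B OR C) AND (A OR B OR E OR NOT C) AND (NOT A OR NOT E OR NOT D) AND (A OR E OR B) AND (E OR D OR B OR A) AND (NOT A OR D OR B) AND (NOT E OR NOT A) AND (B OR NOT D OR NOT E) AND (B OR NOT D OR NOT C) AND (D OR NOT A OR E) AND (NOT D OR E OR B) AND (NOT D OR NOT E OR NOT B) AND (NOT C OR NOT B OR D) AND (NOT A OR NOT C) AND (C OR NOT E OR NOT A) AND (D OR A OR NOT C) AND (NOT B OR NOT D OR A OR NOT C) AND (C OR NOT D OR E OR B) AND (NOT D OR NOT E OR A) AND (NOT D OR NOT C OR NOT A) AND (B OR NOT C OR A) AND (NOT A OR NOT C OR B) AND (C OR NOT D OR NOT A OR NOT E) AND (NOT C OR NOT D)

There are 2^5 = 32 truth assignments over (A, B, C, D, E).
Split on E. With E = true, the clauses containing E are satisfied and NOT E drops from the rest; 1 of the 2^4 = 16 assignments to the other variables satisfy what remains.
With E = false, by the same count on the reduced clause set, 3 assignments work.
Total: 1 + 3 = 4.

4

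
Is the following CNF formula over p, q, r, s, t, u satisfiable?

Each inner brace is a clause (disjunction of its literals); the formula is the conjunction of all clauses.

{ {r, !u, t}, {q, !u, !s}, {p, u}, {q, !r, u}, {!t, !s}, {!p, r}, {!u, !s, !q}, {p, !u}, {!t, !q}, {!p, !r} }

Suppose p = true.
Unit clause (r) forces r = true.
Now (!r) is unsatisfied and unit — conflict.
Undo p and try p = false.
Unit clause (u) forces u = true.
Now (!u) is unsatisfied and unit — conflict.
Either choice for p ends in contradiction.
No assignment satisfies every clause.

Unsatisfiable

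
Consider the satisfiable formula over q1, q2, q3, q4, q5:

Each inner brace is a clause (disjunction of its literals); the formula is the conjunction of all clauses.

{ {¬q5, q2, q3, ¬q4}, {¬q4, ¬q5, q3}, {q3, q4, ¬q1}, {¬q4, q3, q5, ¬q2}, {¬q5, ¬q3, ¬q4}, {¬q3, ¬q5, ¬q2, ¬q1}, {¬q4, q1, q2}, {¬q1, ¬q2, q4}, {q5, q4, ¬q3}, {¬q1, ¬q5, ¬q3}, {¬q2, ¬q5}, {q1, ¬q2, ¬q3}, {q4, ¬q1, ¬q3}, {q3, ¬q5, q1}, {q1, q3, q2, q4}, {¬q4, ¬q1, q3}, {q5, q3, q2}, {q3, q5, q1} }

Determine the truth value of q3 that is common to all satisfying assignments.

True

Suppose q3 = False.
Suppose q4 = False.
The clause (¬q1) is unit, so q1 = False.
The clause (¬q5) is unit, so q5 = False.
That conflicts with the unit clause (q5).
That branch fails; take q4 = True instead.
The clause (¬q5) is unit, so q5 = False.
The clause (¬q2) is unit, so q2 = False.
That conflicts with the unit clause (q2).
Neither q4 = True nor q4 = False works.
So every satisfying assignment has q3 = True.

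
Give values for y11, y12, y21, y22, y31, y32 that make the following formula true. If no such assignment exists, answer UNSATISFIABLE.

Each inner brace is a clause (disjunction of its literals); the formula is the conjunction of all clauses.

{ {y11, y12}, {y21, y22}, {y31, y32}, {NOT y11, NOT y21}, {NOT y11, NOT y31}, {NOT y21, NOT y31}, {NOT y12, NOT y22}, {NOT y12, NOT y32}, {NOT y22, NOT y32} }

UNSATISFIABLE

Case y11 = true:
The clause (NOT y21) is unit, so y21 = false.
The clause (y22) is unit, so y22 = true.
The clause (NOT y31) is unit, so y31 = false.
The clause (y32) is unit, so y32 = true.
That conflicts with the unit clause (NOT y32).
That branch fails; take y11 = false instead.
The clause (y12) is unit, so y12 = true.
The clause (NOT y22) is unit, so y22 = false.
The clause (y21) is unit, so y21 = true.
The clause (NOT y31) is unit, so y31 = false.
The clause (y32) is unit, so y32 = true.
That conflicts with the unit clause (NOT y32).
Both values of y11 lead to a conflict.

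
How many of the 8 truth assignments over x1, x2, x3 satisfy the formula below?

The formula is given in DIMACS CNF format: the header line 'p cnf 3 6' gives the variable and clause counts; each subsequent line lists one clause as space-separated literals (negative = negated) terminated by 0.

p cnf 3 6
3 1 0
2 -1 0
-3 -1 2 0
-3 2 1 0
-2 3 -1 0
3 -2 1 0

There are 2^3 = 8 truth assignments over (x1, x2, x3).
Check each against the 6 clauses (columns in the order x1, x2, x3):
  F F F  ✗ fails (x3 ∨ x1)
  F F T  ✗ fails (¬x3 ∨ x2 ∨ x1)
  F T F  ✗ fails (x3 ∨ x1)
  F T T  ✓ satisfies all
  T F F  ✗ fails (x2 ∨ ¬x1)
  T F T  ✗ fails (x2 ∨ ¬x1)
  T T F  ✗ fails (¬x2 ∨ x3 ∨ ¬x1)
  T T T  ✓ satisfies all
2 of the 8 rows are models.

2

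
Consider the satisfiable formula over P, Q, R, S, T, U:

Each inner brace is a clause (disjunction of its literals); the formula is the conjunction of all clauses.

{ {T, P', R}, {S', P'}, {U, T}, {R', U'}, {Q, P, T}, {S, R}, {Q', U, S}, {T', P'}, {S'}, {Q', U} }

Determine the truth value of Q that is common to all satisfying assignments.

Suppose Q = 1.
(S') alone gives S = 0.
(R) alone gives R = 1.
(U') alone gives U = 0.
But (U) is also a unit clause — contradiction.
So every satisfying assignment has Q = False.

False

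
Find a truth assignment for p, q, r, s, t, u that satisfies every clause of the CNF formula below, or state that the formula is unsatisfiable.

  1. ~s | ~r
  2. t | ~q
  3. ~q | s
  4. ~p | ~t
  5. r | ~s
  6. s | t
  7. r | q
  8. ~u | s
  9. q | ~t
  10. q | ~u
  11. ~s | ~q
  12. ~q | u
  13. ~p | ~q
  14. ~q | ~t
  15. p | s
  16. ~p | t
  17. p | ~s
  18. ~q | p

Branch on s: set s = 0.
The clause (~q) is unit, so q = 0.
The clause (t) is unit, so t = 1.
Now (~t) is unsatisfied and unit — conflict.
Undo s and try s = 1.
The clause (~r) is unit, so r = 0.
Now (r) is unsatisfied and unit — conflict.
Neither s = 1 nor s = 0 works.

UNSATISFIABLE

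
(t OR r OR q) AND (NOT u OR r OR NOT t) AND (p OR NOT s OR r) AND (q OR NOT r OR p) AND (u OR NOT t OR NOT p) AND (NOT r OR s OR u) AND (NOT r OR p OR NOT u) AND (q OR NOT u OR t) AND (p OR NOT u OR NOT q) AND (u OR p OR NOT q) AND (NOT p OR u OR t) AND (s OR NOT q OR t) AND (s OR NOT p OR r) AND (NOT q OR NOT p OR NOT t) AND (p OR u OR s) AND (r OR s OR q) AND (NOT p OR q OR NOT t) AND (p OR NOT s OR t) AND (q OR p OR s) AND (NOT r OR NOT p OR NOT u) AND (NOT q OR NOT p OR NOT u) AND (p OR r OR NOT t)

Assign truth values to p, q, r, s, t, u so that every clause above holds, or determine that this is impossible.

Suppose t = true.
Suppose u = false.
Unit clause (NOT p) forces p = false.
Unit clause (NOT q) forces q = false.
Unit clause (NOT r) forces r = false.
That conflicts with the unit clause (r).
So u must be the other value — set u = true.
Unit clause (r) forces r = true.
Unit clause (p) forces p = true.
That conflicts with the unit clause (NOT p).
Neither u = true nor u = false works.
So t must be the other value — set t = false.
Suppose r = true.
Suppose q = true.
Unit clause (s) forces s = true.
Unit clause (p) forces p = true.
Unit clause (u) forces u = true.
That conflicts with the unit clause (NOT u).
So q must be the other value — set q = false.
Unit clause (p) forces p = true.
Unit clause (NOT u) forces u = false.
That conflicts with the unit clause (u).
Neither q = true nor q = false works.
So r must be the other value — set r = false.
Unit clause (q) forces q = true.
Unit clause (s) forces s = true.
Unit clause (p) forces p = true.
Unit clause (u) forces u = true.
That conflicts with the unit clause (NOT u).
Neither r = true nor r = false works.
Neither t = true nor t = false works.

UNSATISFIABLE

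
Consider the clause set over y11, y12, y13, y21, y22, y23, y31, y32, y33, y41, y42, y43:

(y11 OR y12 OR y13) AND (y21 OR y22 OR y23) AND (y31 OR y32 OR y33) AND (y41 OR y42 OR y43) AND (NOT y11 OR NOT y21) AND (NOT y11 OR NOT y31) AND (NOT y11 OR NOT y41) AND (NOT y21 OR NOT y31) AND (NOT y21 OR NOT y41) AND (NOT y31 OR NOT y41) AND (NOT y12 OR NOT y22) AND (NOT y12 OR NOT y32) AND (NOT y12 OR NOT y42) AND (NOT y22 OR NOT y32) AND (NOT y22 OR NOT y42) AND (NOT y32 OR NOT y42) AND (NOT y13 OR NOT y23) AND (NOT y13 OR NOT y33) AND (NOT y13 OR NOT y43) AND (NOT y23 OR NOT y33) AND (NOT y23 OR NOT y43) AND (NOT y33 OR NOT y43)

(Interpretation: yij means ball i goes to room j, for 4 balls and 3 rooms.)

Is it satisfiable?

Branch on y11: set y11 = false.
Branch on y12: set y12 = true.
The clause (NOT y22) is unit, so y22 = false.
The clause (NOT y32) is unit, so y32 = false.
The clause (NOT y42) is unit, so y42 = false.
Branch on y21: set y21 = true.
The clause (NOT y31) is unit, so y31 = false.
The clause (y33) is unit, so y33 = true.
The clause (NOT y41) is unit, so y41 = false.
The clause (y43) is unit, so y43 = true.
Now (NOT y43) is unsatisfied and unit — conflict.
That branch fails; take y21 = false instead.
The clause (y23) is unit, so y23 = true.
The clause (NOT y13) is unit, so y13 = false.
The clause (NOT y33) is unit, so y33 = false.
The clause (y31) is unit, so y31 = true.
The clause (NOT y41) is unit, so y41 = false.
The clause (y43) is unit, so y43 = true.
Now (NOT y43) is unsatisfied and unit — conflict.
Both values of y21 lead to a conflict.
That branch fails; take y12 = false instead.
The clause (y13) is unit, so y13 = true.
The clause (NOT y23) is unit, so y23 = false.
The clause (NOT y33) is unit, so y33 = false.
The clause (NOT y43) is unit, so y43 = false.
Branch on y21: set y21 = true.
The clause (NOT y31) is unit, so y31 = false.
The clause (y32) is unit, so y32 = true.
The clause (NOT y41) is unit, so y41 = false.
The clause (y42) is unit, so y42 = true.
Now (NOT y42) is unsatisfied and unit — conflict.
That branch fails; take y21 = false instead.
The clause (y22) is unit, so y22 = true.
The clause (NOT y32) is unit, so y32 = false.
The clause (y31) is unit, so y31 = true.
The clause (NOT y41) is unit, so y41 = false.
The clause (y42) is unit, so y42 = true.
Now (NOT y42) is unsatisfied and unit — conflict.
Both values of y21 lead to a conflict.
Both values of y12 lead to a conflict.
That branch fails; take y11 = true instead.
The clause (NOT y21) is unit, so y21 = false.
The clause (NOT y31) is unit, so y31 = false.
The clause (NOT y41) is unit, so y41 = false.
Branch on y22: set y22 = true.
The clause (NOT y12) is unit, so y12 = false.
The clause (NOT y32) is unit, so y32 = false.
The clause (y33) is unit, so y33 = true.
The clause (NOT y42) is unit, so y42 = false.
The clause (y43) is unit, so y43 = true.
Now (NOT y43) is unsatisfied and unit — conflict.
That branch fails; take y22 = false instead.
The clause (y23) is unit, so y23 = true.
The clause (NOT y13) is unit, so y13 = false.
The clause (NOT y33) is unit, so y33 = false.
The clause (y32) is unit, so y32 = true.
The clause (NOT y12) is unit, so y12 = false.
The clause (NOT y42) is unit, so y42 = false.
The clause (y43) is unit, so y43 = true.
Now (NOT y43) is unsatisfied and unit — conflict.
Both values of y22 lead to a conflict.
Both values of y11 lead to a conflict.
No assignment satisfies every clause.

No, unsatisfiable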